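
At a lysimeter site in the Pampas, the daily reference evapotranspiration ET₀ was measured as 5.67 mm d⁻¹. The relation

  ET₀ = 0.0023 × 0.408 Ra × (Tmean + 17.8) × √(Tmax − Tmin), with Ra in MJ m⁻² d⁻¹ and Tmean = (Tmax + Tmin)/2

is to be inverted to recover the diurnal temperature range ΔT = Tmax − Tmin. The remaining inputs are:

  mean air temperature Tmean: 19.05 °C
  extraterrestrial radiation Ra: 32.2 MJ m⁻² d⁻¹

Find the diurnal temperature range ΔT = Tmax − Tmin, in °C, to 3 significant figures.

√ΔT = ET₀ / [0.0023 × 0.408 × Ra × (Tmean+17.8)] = 5.67 / (0.0023 × 13.1376 × 36.85) = 5.0922
ΔT = 5.0922² = 25.931 °C

25.9 °C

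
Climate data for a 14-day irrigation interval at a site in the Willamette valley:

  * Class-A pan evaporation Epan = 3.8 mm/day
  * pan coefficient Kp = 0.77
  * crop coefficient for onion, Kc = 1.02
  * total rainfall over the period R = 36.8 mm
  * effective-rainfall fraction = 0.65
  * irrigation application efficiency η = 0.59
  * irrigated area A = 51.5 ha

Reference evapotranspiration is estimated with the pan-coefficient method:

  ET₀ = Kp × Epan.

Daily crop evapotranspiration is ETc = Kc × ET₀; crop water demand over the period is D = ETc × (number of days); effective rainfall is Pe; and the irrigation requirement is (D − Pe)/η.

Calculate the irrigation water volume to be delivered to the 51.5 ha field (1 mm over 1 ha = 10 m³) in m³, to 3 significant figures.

15600 m³

ET₀ = 0.77 × 3.8 = 2.9260 mm/d
ETc = Kc × ET₀ = 1.02 × 2.9260 = 2.9845 mm/d
Crop demand D = ETc × 14 d = 2.9845 × 14 = 41.783 mm
Pe = 0.65 × 36.8 = 23.920 mm
D − Pe = 41.783 − 23.920 = 17.863 mm
Gross irrigation = 17.863 / 0.59 = 30.276 mm
Volume = 30.276 mm × 51.5 ha × 10 = 15592.1 m³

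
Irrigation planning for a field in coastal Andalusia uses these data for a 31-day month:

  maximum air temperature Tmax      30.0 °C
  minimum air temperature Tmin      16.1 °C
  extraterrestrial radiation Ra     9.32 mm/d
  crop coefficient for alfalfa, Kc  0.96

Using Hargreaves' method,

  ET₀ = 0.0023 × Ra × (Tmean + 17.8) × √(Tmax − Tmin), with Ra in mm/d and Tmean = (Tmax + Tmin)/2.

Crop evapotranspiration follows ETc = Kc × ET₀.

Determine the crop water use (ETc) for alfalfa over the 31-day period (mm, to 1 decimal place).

Tmean = (30.0 + 16.1)/2 = 23.05 °C
ET₀ = 0.0023 × 9.32 × (23.05 + 17.8) × √13.9 = 0.0023 × 9.32 × 40.85 × 3.7283 = 3.2647 mm/d
ETc = Kc × ET₀ = 0.96 × 3.2647 = 3.1341 mm/d
Over 31 days: 3.1341 × 31 = 97.157 mm

97.2 mm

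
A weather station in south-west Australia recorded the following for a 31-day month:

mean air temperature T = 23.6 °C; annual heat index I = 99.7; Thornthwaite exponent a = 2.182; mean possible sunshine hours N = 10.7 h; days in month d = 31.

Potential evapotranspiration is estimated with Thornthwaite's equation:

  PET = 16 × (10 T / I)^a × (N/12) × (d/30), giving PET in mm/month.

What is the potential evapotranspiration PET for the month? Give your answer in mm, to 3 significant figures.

96.6 mm

10T/I = 10 × 23.6 / 99.7 = 2.3671
(10T/I)^a = 2.3671^2.182 = 6.5545
Uncorrected PET = 16 × 6.5545 = 104.872 mm
Correction = (N/12)(d/30) = (10.7/12)(31/30) = 0.9214
PET = 104.872 × 0.9214 = 96.629 mm/month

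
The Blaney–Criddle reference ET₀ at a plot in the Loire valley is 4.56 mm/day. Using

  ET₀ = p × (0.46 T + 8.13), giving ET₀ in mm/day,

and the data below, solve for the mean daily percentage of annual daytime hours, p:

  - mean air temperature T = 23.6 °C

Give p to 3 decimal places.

p = ET₀ / (0.46 T + 8.13) = 4.56 / (0.46 × 23.6 + 8.13) = 4.56 / 18.986 = 0.2402

0.240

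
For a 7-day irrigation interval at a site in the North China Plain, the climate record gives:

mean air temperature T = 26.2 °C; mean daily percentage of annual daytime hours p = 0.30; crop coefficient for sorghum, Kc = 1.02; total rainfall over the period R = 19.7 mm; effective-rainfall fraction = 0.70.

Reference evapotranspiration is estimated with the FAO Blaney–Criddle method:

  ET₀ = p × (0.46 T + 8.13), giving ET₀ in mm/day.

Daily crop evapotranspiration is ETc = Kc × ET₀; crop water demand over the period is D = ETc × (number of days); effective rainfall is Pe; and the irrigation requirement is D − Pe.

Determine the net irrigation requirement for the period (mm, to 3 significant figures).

29.4 mm

ET₀ = 0.30 × (0.46 × 26.2 + 8.13) = 0.30 × 20.182 = 6.0546 mm/d
ETc = Kc × ET₀ = 1.02 × 6.0546 = 6.1757 mm/d
Crop demand D = ETc × 7 d = 6.1757 × 7 = 43.230 mm
Pe = 0.70 × 19.7 = 13.790 mm
D − Pe = 43.230 − 13.790 = 29.440 mm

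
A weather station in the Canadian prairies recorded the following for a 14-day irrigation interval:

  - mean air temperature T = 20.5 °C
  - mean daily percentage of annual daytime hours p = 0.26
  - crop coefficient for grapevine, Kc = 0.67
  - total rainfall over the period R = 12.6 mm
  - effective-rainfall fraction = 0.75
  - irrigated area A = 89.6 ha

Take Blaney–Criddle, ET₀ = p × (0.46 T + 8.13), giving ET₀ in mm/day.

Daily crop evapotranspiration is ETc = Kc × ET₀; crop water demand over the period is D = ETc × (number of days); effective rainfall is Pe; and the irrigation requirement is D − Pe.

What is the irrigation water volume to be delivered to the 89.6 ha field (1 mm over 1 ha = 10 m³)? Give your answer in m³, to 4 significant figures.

29900 m³

ET₀ = 0.26 × (0.46 × 20.5 + 8.13) = 0.26 × 17.560 = 4.5656 mm/d
ETc = Kc × ET₀ = 0.67 × 4.5656 = 3.0590 mm/d
Crop demand D = ETc × 14 d = 3.0590 × 14 = 42.826 mm
Pe = 0.75 × 12.6 = 9.450 mm
D − Pe = 42.826 − 9.450 = 33.376 mm
Volume = 33.376 mm × 89.6 ha × 10 = 29904.9 m³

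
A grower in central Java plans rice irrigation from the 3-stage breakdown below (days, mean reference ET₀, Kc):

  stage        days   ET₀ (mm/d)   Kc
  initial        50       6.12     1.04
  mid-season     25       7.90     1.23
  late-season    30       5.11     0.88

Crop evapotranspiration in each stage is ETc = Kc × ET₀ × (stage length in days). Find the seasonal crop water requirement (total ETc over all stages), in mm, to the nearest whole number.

initial: 1.04 × 6.12 × 50 = 318.24 mm
mid-season: 1.23 × 7.90 × 25 = 242.93 mm
late-season: 0.88 × 5.11 × 30 = 134.90 mm
Seasonal total = 696.07 mm

696 mm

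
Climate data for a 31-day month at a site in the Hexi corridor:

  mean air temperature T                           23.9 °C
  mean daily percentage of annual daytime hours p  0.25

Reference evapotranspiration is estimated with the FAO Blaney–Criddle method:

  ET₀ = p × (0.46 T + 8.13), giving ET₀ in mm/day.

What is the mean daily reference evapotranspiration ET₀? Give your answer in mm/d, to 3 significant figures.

4.78 mm/d

ET₀ = 0.25 × (0.46 × 23.9 + 8.13) = 0.25 × 19.124 = 4.7810 mm/d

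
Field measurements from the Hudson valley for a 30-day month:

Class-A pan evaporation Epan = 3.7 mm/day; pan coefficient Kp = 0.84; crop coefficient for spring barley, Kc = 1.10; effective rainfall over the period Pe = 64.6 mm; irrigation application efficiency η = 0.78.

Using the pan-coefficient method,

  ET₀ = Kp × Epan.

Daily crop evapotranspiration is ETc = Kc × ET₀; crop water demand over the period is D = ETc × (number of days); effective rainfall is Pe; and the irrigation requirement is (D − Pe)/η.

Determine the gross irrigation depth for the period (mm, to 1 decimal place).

48.7 mm

ET₀ = 0.84 × 3.7 = 3.1080 mm/d
ETc = Kc × ET₀ = 1.10 × 3.1080 = 3.4188 mm/d
Crop demand D = ETc × 30 d = 3.4188 × 30 = 102.564 mm
D − Pe = 102.564 − 64.6 = 37.964 mm
Gross irrigation = 37.964 / 0.78 = 48.672 mm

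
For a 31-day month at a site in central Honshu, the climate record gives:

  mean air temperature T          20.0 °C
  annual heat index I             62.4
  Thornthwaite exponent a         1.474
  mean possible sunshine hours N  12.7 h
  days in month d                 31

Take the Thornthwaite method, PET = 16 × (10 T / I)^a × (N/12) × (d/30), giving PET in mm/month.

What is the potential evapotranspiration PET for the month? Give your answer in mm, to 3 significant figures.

10T/I = 10 × 20.0 / 62.4 = 3.2051
(10T/I)^a = 3.2051^1.474 = 5.5669
Uncorrected PET = 16 × 5.5669 = 89.070 mm
Correction = (N/12)(d/30) = (12.7/12)(31/30) = 1.0936
PET = 89.070 × 1.0936 = 97.407 mm/month

97.4 mm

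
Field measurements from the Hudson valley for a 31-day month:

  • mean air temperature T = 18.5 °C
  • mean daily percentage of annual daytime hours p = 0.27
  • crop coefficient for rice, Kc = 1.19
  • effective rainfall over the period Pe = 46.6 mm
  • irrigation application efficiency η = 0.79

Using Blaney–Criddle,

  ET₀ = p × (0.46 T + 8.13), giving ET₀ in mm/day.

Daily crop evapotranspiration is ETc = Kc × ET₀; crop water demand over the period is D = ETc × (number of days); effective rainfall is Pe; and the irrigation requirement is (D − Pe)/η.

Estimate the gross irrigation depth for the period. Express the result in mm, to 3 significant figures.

ET₀ = 0.27 × (0.46 × 18.5 + 8.13) = 0.27 × 16.640 = 4.4928 mm/d
ETc = Kc × ET₀ = 1.19 × 4.4928 = 5.3464 mm/d
Crop demand D = ETc × 31 d = 5.3464 × 31 = 165.738 mm
D − Pe = 165.738 − 46.6 = 119.138 mm
Gross irrigation = 119.138 / 0.79 = 150.808 mm

151 mm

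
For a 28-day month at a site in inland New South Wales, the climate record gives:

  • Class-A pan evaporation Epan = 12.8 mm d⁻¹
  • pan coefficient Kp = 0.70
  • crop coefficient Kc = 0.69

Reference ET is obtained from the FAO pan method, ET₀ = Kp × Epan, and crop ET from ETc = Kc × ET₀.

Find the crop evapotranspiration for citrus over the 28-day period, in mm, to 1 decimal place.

ET₀ = 0.70 × 12.8 = 8.9600 mm/d
ETc = Kc × ET₀ = 0.69 × 8.9600 = 6.1824 mm/d
Over 28 days: 6.1824 × 28 = 173.107 mm

173.1 mm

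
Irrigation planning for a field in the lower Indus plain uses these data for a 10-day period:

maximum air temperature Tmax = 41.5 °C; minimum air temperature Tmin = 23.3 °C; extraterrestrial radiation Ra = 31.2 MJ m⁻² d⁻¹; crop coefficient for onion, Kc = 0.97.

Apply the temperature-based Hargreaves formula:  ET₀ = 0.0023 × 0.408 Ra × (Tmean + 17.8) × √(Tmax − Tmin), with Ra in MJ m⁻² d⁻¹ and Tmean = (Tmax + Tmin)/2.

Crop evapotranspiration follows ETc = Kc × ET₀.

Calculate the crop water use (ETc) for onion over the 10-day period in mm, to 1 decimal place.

Tmean = (41.5 + 23.3)/2 = 32.40 °C
0.408 Ra = 0.408 × 31.2 = 12.7296 mm/d equivalent
ET₀ = 0.0023 × 12.7296 × (32.40 + 17.8) × √18.2 = 0.0023 × 12.7296 × 50.20 × 4.2661 = 6.2701 mm/d
ETc = Kc × ET₀ = 0.97 × 6.2701 = 6.0820 mm/d
Over 10 days: 6.0820 × 10 = 60.820 mm

60.8 mm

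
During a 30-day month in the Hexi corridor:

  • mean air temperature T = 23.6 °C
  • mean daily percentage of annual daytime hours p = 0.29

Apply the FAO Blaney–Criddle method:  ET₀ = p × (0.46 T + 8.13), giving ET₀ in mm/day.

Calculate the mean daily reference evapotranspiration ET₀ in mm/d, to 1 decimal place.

ET₀ = 0.29 × (0.46 × 23.6 + 8.13) = 0.29 × 18.986 = 5.5059 mm/d

5.5 mm/d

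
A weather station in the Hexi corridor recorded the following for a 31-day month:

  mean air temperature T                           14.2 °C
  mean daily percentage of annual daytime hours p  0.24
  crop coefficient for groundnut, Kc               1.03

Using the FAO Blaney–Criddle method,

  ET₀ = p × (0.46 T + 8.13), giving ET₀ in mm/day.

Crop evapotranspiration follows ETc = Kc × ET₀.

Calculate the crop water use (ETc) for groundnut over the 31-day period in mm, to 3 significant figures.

ET₀ = 0.24 × (0.46 × 14.2 + 8.13) = 0.24 × 14.662 = 3.5189 mm/d
ETc = Kc × ET₀ = 1.03 × 3.5189 = 3.6245 mm/d
Over 31 days: 3.6245 × 31 = 112.360 mm

112 mm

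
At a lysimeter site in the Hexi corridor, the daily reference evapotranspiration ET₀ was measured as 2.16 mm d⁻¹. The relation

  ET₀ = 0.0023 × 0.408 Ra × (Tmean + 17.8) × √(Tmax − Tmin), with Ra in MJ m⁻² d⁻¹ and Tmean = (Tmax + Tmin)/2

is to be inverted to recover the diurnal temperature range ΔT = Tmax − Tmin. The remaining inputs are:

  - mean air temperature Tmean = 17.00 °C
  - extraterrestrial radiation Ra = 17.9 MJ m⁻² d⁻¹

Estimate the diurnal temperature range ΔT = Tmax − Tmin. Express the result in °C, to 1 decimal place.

√ΔT = ET₀ / [0.0023 × 0.408 × Ra × (Tmean+17.8)] = 2.16 / (0.0023 × 7.3032 × 34.80) = 3.6952
ΔT = 3.6952² = 13.655 °C

13.7 °C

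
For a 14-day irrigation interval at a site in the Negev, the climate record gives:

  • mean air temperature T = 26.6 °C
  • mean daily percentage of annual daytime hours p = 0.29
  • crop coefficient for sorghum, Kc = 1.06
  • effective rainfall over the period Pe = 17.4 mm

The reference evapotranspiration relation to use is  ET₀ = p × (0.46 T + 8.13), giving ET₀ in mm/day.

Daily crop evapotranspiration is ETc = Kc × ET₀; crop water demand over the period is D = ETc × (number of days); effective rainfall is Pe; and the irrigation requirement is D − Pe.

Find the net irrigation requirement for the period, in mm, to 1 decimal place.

70.2 mm

ET₀ = 0.29 × (0.46 × 26.6 + 8.13) = 0.29 × 20.366 = 5.9061 mm/d
ETc = Kc × ET₀ = 1.06 × 5.9061 = 6.2605 mm/d
Crop demand D = ETc × 14 d = 6.2605 × 14 = 87.647 mm
D − Pe = 87.647 − 17.4 = 70.247 mm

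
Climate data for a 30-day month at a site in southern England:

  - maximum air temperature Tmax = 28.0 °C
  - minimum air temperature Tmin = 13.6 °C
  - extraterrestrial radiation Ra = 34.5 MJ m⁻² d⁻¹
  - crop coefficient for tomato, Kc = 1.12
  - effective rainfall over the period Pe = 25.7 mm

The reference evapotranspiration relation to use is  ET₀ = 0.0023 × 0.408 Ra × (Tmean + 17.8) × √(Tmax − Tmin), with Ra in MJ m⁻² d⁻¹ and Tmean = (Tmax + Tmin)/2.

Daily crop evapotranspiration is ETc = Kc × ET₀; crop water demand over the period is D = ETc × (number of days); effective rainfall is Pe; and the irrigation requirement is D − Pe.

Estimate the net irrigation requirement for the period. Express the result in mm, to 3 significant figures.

Tmean = (28.0 + 13.6)/2 = 20.80 °C
0.408 Ra = 0.408 × 34.5 = 14.0760 mm/d equivalent
ET₀ = 0.0023 × 14.0760 × (20.80 + 17.8) × √14.4 = 0.0023 × 14.0760 × 38.60 × 3.7947 = 4.7421 mm/d
ETc = Kc × ET₀ = 1.12 × 4.7421 = 5.3112 mm/d
Crop demand D = ETc × 30 d = 5.3112 × 30 = 159.336 mm
D − Pe = 159.336 − 25.7 = 133.636 mm

134 mm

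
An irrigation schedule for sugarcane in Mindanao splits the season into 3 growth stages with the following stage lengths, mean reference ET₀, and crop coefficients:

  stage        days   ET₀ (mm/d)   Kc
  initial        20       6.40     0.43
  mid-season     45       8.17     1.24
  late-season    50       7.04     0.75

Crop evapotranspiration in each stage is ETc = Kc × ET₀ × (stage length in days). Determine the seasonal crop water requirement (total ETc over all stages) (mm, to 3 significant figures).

775 mm

initial: 0.43 × 6.40 × 20 = 55.04 mm
mid-season: 1.24 × 8.17 × 45 = 455.89 mm
late-season: 0.75 × 7.04 × 50 = 264.00 mm
Seasonal total = 774.93 mm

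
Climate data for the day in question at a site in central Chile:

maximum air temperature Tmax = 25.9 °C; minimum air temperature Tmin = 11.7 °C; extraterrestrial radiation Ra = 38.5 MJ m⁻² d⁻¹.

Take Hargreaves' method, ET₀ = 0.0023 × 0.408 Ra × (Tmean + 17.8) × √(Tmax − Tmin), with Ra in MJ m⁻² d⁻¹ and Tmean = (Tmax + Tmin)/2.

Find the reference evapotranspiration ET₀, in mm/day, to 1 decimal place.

Tmean = (25.9 + 11.7)/2 = 18.80 °C
0.408 Ra = 0.408 × 38.5 = 15.7080 mm/d equivalent
ET₀ = 0.0023 × 15.7080 × (18.80 + 17.8) × √14.2 = 0.0023 × 15.7080 × 36.60 × 3.7683 = 4.9828 mm/d

5.0 mm/day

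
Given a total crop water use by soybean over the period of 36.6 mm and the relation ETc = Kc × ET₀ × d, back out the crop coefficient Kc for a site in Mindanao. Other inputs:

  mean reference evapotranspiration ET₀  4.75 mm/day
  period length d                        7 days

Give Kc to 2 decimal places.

ETc = Kc × ET₀ × d  ⇒  Kc = ETc / (ET₀ × d)
Kc = 36.6 / (4.75 × 7) = 36.6 / 33.25 = 1.1008

1.10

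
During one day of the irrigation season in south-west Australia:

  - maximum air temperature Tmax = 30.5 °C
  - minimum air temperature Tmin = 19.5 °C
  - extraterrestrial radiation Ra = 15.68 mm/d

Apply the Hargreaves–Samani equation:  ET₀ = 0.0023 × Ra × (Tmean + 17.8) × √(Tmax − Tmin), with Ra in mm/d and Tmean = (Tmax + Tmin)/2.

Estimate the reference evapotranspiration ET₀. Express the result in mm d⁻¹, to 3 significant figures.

5.12 mm d⁻¹

Tmean = (30.5 + 19.5)/2 = 25.00 °C
ET₀ = 0.0023 × 15.68 × (25.00 + 17.8) × √11.0 = 0.0023 × 15.68 × 42.80 × 3.3166 = 5.1193 mm/d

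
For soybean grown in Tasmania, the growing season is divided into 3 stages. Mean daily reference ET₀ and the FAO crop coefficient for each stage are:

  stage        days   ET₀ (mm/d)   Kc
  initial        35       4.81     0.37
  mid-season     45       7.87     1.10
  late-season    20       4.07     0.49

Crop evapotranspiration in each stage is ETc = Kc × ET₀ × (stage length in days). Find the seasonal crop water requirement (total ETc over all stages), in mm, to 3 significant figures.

492 mm

initial: 0.37 × 4.81 × 35 = 62.29 mm
mid-season: 1.10 × 7.87 × 45 = 389.57 mm
late-season: 0.49 × 4.07 × 20 = 39.89 mm
Seasonal total = 491.75 mm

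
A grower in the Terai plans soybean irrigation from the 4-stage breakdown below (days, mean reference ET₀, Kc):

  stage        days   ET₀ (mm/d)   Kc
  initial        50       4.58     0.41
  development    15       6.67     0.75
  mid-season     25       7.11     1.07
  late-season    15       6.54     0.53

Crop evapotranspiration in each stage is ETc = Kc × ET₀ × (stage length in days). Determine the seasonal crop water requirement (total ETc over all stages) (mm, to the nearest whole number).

initial: 0.41 × 4.58 × 50 = 93.89 mm
development: 0.75 × 6.67 × 15 = 75.04 mm
mid-season: 1.07 × 7.11 × 25 = 190.19 mm
late-season: 0.53 × 6.54 × 15 = 51.99 mm
Seasonal total = 411.11 mm

411 mm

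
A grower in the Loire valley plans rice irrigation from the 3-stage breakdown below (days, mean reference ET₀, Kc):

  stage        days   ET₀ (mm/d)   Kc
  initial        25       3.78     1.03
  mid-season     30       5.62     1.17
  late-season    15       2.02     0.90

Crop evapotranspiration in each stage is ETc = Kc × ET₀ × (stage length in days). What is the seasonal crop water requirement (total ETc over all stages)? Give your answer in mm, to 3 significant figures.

initial: 1.03 × 3.78 × 25 = 97.34 mm
mid-season: 1.17 × 5.62 × 30 = 197.26 mm
late-season: 0.90 × 2.02 × 15 = 27.27 mm
Seasonal total = 321.87 mm

322 mm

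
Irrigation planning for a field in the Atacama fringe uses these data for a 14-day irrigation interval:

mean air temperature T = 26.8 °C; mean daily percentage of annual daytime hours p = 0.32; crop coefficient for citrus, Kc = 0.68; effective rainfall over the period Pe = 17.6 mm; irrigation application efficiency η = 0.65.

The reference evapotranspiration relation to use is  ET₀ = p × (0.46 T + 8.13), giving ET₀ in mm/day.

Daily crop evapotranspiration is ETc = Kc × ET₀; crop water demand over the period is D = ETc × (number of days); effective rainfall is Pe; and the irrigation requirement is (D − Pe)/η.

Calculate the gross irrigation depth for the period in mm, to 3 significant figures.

ET₀ = 0.32 × (0.46 × 26.8 + 8.13) = 0.32 × 20.458 = 6.5466 mm/d
ETc = Kc × ET₀ = 0.68 × 6.5466 = 4.4517 mm/d
Crop demand D = ETc × 14 d = 4.4517 × 14 = 62.324 mm
D − Pe = 62.324 − 17.6 = 44.724 mm
Gross irrigation = 44.724 / 0.65 = 68.806 mm

68.8 mm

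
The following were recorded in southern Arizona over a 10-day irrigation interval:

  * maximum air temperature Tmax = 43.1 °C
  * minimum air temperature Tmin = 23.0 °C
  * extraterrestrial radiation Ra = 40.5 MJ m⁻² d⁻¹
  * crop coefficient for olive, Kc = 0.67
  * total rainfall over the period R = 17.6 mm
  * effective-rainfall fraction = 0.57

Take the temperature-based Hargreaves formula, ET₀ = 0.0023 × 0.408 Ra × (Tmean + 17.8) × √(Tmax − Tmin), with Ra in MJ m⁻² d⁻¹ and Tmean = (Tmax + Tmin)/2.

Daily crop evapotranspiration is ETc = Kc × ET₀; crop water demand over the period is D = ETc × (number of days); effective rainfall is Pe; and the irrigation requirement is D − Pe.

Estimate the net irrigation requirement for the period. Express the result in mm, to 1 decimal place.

Tmean = (43.1 + 23.0)/2 = 33.05 °C
0.408 Ra = 0.408 × 40.5 = 16.5240 mm/d equivalent
ET₀ = 0.0023 × 16.5240 × (33.05 + 17.8) × √20.1 = 0.0023 × 16.5240 × 50.85 × 4.4833 = 8.6643 mm/d
ETc = Kc × ET₀ = 0.67 × 8.6643 = 5.8051 mm/d
Crop demand D = ETc × 10 d = 5.8051 × 10 = 58.051 mm
Pe = 0.57 × 17.6 = 10.032 mm
D − Pe = 58.051 − 10.032 = 48.019 mm

48.0 mm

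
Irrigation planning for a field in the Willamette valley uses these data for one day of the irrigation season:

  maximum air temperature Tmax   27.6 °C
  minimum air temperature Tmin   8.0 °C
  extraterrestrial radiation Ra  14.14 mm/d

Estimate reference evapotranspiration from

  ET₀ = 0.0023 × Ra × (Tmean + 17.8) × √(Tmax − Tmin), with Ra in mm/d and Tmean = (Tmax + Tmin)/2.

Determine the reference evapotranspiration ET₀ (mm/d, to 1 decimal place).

5.1 mm/d

Tmean = (27.6 + 8.0)/2 = 17.80 °C
ET₀ = 0.0023 × 14.14 × (17.80 + 17.8) × √19.6 = 0.0023 × 14.14 × 35.60 × 4.4272 = 5.1257 mm/d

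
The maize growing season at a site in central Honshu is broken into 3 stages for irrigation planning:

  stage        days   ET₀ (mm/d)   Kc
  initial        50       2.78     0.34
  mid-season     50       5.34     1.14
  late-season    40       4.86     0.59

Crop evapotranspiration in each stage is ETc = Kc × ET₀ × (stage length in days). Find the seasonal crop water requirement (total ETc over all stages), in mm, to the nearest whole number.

initial: 0.34 × 2.78 × 50 = 47.26 mm
mid-season: 1.14 × 5.34 × 50 = 304.38 mm
late-season: 0.59 × 4.86 × 40 = 114.70 mm
Seasonal total = 466.34 mm

466 mm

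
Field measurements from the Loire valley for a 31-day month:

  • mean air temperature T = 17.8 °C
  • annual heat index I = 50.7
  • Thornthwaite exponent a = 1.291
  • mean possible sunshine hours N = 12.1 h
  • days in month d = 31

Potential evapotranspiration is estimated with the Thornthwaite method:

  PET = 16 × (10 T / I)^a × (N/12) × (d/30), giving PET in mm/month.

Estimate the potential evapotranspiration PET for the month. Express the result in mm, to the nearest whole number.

84 mm

10T/I = 10 × 17.8 / 50.7 = 3.5108
(10T/I)^a = 3.5108^1.291 = 5.0596
Uncorrected PET = 16 × 5.0596 = 80.954 mm
Correction = (N/12)(d/30) = (12.1/12)(31/30) = 1.0419
PET = 80.954 × 1.0419 = 84.346 mm/month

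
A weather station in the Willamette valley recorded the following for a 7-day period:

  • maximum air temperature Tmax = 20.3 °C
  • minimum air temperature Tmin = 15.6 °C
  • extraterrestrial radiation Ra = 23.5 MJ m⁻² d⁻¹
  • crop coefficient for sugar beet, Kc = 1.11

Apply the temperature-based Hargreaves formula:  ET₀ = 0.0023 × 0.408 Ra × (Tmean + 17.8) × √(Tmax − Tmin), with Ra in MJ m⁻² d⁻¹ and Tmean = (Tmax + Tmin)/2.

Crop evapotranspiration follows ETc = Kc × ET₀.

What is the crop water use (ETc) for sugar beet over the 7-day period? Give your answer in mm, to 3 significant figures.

Tmean = (20.3 + 15.6)/2 = 17.95 °C
0.408 Ra = 0.408 × 23.5 = 9.5880 mm/d equivalent
ET₀ = 0.0023 × 9.5880 × (17.95 + 17.8) × √4.7 = 0.0023 × 9.5880 × 35.75 × 2.1679 = 1.7091 mm/d
ETc = Kc × ET₀ = 1.11 × 1.7091 = 1.8971 mm/d
Over 7 days: 1.8971 × 7 = 13.280 mm

13.3 mm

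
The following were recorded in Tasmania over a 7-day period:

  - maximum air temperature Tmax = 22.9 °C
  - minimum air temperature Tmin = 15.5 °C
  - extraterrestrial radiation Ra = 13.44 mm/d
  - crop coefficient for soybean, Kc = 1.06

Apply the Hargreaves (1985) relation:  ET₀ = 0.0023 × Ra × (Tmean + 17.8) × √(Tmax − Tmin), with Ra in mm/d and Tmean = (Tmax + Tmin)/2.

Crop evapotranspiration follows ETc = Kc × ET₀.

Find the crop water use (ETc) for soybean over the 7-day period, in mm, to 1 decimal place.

23.1 mm

Tmean = (22.9 + 15.5)/2 = 19.20 °C
ET₀ = 0.0023 × 13.44 × (19.20 + 17.8) × √7.4 = 0.0023 × 13.44 × 37.00 × 2.7203 = 3.1113 mm/d
ETc = Kc × ET₀ = 1.06 × 3.1113 = 3.2980 mm/d
Over 7 days: 3.2980 × 7 = 23.086 mm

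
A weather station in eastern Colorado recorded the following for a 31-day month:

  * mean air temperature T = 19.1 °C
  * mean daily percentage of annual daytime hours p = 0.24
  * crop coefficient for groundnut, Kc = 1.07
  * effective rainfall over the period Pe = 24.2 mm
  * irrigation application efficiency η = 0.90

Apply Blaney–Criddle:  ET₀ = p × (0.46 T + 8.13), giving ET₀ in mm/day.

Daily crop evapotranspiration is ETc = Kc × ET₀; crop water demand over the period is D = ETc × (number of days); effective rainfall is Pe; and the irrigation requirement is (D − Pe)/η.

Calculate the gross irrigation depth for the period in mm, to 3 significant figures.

123 mm

ET₀ = 0.24 × (0.46 × 19.1 + 8.13) = 0.24 × 16.916 = 4.0598 mm/d
ETc = Kc × ET₀ = 1.07 × 4.0598 = 4.3440 mm/d
Crop demand D = ETc × 31 d = 4.3440 × 31 = 134.664 mm
D − Pe = 134.664 − 24.2 = 110.464 mm
Gross irrigation = 110.464 / 0.90 = 122.738 mm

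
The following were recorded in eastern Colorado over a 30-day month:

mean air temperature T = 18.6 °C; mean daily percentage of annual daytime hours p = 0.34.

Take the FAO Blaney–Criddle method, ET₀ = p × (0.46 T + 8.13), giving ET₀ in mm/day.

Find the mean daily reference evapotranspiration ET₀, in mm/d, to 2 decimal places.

ET₀ = 0.34 × (0.46 × 18.6 + 8.13) = 0.34 × 16.686 = 5.6732 mm/d

5.67 mm/d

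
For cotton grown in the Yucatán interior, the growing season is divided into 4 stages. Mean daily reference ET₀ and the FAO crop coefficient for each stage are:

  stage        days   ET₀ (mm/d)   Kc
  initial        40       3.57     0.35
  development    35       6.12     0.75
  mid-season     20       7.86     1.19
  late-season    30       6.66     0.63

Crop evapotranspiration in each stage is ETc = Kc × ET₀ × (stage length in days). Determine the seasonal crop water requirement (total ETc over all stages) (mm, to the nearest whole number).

524 mm

initial: 0.35 × 3.57 × 40 = 49.98 mm
development: 0.75 × 6.12 × 35 = 160.65 mm
mid-season: 1.19 × 7.86 × 20 = 187.07 mm
late-season: 0.63 × 6.66 × 30 = 125.87 mm
Seasonal total = 523.57 mm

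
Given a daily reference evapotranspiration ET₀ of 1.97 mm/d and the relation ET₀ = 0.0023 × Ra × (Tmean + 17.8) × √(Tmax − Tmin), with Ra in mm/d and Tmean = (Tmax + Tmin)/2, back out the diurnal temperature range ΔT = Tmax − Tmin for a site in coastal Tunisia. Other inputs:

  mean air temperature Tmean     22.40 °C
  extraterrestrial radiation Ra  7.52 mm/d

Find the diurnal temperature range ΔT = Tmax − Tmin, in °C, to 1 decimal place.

√ΔT = ET₀ / [0.0023 × Ra × (Tmean+17.8)] = 1.97 / (0.0023 × 7.52 × 40.20) = 2.8333
ΔT = 2.8333² = 8.028 °C

8.0 °C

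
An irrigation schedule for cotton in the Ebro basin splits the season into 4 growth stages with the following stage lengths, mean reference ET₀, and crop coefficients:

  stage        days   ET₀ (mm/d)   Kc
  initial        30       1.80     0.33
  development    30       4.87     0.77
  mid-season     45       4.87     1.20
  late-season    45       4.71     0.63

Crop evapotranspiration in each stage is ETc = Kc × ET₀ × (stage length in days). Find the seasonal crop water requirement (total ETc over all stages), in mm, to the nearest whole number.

initial: 0.33 × 1.80 × 30 = 17.82 mm
development: 0.77 × 4.87 × 30 = 112.50 mm
mid-season: 1.20 × 4.87 × 45 = 262.98 mm
late-season: 0.63 × 4.71 × 45 = 133.53 mm
Seasonal total = 526.83 mm

527 mm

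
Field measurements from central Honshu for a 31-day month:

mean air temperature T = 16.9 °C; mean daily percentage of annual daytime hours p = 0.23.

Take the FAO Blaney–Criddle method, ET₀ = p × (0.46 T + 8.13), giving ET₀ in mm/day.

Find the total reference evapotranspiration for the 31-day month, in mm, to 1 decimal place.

113.4 mm

ET₀ = 0.23 × (0.46 × 16.9 + 8.13) = 0.23 × 15.904 = 3.6579 mm/d
Monthly total = 3.6579 × 31 = 113.395 mm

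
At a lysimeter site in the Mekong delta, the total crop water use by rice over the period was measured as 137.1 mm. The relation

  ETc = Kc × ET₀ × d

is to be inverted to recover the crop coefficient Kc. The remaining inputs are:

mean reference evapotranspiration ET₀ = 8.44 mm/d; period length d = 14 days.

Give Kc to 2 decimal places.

ETc = Kc × ET₀ × d  ⇒  Kc = ETc / (ET₀ × d)
Kc = 137.1 / (8.44 × 14) = 137.1 / 118.16 = 1.1603

1.16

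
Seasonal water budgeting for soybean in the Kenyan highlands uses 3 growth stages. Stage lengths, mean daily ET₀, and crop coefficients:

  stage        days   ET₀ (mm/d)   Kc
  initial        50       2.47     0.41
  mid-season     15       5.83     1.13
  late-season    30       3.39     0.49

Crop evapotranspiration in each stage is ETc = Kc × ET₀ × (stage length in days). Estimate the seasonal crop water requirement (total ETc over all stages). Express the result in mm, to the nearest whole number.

199 mm

initial: 0.41 × 2.47 × 50 = 50.64 mm
mid-season: 1.13 × 5.83 × 15 = 98.82 mm
late-season: 0.49 × 3.39 × 30 = 49.83 mm
Seasonal total = 199.29 mm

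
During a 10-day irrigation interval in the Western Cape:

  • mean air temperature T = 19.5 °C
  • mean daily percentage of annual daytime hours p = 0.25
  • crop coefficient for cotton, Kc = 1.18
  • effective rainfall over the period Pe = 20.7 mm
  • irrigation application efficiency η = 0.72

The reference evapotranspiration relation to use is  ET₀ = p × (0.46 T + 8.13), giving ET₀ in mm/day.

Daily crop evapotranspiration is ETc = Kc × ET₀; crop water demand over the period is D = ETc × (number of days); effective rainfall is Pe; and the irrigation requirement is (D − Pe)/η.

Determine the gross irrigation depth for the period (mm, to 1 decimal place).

41.3 mm

ET₀ = 0.25 × (0.46 × 19.5 + 8.13) = 0.25 × 17.100 = 4.2750 mm/d
ETc = Kc × ET₀ = 1.18 × 4.2750 = 5.0445 mm/d
Crop demand D = ETc × 10 d = 5.0445 × 10 = 50.445 mm
D − Pe = 50.445 − 20.7 = 29.745 mm
Gross irrigation = 29.745 / 0.72 = 41.313 mm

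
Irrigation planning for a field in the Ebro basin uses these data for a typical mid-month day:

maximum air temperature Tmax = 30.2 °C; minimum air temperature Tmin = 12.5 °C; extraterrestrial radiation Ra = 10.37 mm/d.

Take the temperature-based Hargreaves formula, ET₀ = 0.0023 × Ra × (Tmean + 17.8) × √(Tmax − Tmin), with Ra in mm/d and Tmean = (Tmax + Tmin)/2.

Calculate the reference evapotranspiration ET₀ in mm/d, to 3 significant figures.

Tmean = (30.2 + 12.5)/2 = 21.35 °C
ET₀ = 0.0023 × 10.37 × (21.35 + 17.8) × √17.7 = 0.0023 × 10.37 × 39.15 × 4.2071 = 3.9284 mm/d

3.93 mm/d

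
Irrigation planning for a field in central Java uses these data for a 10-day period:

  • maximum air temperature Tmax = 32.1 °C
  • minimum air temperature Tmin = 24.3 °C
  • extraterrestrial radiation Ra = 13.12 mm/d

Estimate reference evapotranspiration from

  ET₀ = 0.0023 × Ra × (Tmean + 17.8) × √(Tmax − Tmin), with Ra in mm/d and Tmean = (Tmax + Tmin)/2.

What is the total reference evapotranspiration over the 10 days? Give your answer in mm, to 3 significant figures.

Tmean = (32.1 + 24.3)/2 = 28.20 °C
ET₀ = 0.0023 × 13.12 × (28.20 + 17.8) × √7.8 = 0.0023 × 13.12 × 46.00 × 2.7928 = 3.8767 mm/d
Over 10 days: 3.8767 × 10 = 38.767 mm

38.8 mm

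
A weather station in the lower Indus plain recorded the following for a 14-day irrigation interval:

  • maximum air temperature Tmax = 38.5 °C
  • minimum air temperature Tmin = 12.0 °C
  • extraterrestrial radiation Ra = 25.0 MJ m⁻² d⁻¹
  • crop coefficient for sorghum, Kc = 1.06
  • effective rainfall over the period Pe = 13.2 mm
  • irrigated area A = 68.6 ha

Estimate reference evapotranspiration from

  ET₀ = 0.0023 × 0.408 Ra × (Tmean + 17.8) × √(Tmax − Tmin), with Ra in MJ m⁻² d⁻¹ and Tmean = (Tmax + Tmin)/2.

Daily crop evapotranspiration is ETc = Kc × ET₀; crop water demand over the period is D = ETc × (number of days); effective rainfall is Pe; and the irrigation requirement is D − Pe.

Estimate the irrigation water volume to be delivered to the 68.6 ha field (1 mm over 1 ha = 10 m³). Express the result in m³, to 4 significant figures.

Tmean = (38.5 + 12.0)/2 = 25.25 °C
0.408 Ra = 0.408 × 25.0 = 10.2000 mm/d equivalent
ET₀ = 0.0023 × 10.2000 × (25.25 + 17.8) × √26.5 = 0.0023 × 10.2000 × 43.05 × 5.1478 = 5.1990 mm/d
ETc = Kc × ET₀ = 1.06 × 5.1990 = 5.5109 mm/d
Crop demand D = ETc × 14 d = 5.5109 × 14 = 77.153 mm
D − Pe = 77.153 − 13.2 = 63.953 mm
Volume = 63.953 mm × 68.6 ha × 10 = 43871.8 m³

43870 m³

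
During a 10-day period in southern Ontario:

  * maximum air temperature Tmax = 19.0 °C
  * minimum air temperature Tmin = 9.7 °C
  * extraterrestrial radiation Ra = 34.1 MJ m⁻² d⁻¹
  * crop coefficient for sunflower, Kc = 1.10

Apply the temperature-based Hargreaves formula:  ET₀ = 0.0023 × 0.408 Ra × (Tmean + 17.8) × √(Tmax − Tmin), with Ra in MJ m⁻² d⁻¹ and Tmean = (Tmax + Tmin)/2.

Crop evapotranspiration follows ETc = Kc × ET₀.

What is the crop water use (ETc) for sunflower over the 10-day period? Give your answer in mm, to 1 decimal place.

34.5 mm

Tmean = (19.0 + 9.7)/2 = 14.35 °C
0.408 Ra = 0.408 × 34.1 = 13.9128 mm/d equivalent
ET₀ = 0.0023 × 13.9128 × (14.35 + 17.8) × √9.3 = 0.0023 × 13.9128 × 32.15 × 3.0496 = 3.1374 mm/d
ETc = Kc × ET₀ = 1.10 × 3.1374 = 3.4511 mm/d
Over 10 days: 3.4511 × 10 = 34.511 mm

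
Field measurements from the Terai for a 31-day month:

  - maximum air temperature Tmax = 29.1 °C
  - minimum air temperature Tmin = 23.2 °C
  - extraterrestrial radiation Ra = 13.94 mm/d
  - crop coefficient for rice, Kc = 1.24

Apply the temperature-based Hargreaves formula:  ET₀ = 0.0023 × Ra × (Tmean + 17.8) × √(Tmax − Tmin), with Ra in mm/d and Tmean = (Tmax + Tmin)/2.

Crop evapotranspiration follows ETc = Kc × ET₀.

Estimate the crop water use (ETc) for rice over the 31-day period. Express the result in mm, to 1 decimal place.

Tmean = (29.1 + 23.2)/2 = 26.15 °C
ET₀ = 0.0023 × 13.94 × (26.15 + 17.8) × √5.9 = 0.0023 × 13.94 × 43.95 × 2.4290 = 3.4228 mm/d
ETc = Kc × ET₀ = 1.24 × 3.4228 = 4.2443 mm/d
Over 31 days: 4.2443 × 31 = 131.573 mm

131.6 mm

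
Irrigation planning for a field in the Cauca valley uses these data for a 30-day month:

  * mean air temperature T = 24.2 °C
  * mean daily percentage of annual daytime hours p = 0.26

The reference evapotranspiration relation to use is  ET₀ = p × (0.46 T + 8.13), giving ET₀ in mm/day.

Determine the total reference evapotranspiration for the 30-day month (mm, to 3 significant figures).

150 mm

ET₀ = 0.26 × (0.46 × 24.2 + 8.13) = 0.26 × 19.262 = 5.0081 mm/d
Monthly total = 5.0081 × 30 = 150.243 mm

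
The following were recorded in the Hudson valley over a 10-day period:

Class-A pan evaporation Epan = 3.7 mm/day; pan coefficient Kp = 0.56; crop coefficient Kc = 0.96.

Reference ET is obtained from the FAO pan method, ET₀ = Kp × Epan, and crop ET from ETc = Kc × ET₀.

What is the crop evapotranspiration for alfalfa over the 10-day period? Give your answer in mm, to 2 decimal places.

ET₀ = 0.56 × 3.7 = 2.0720 mm/d
ETc = Kc × ET₀ = 0.96 × 2.0720 = 1.9891 mm/d
Over 10 days: 1.9891 × 10 = 19.891 mm

19.89 mm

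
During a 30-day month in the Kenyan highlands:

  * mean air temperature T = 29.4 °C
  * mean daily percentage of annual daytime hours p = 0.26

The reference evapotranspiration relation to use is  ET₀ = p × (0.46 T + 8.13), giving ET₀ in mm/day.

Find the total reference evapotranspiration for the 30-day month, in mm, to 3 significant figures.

ET₀ = 0.26 × (0.46 × 29.4 + 8.13) = 0.26 × 21.654 = 5.6300 mm/d
Monthly total = 5.6300 × 30 = 168.900 mm

169 mm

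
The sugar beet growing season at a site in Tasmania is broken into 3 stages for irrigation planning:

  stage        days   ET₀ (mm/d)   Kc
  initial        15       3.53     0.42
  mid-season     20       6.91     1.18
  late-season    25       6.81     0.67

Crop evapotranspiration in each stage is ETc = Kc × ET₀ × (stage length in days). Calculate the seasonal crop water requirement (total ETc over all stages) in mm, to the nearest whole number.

initial: 0.42 × 3.53 × 15 = 22.24 mm
mid-season: 1.18 × 6.91 × 20 = 163.08 mm
late-season: 0.67 × 6.81 × 25 = 114.07 mm
Seasonal total = 299.39 mm

299 mm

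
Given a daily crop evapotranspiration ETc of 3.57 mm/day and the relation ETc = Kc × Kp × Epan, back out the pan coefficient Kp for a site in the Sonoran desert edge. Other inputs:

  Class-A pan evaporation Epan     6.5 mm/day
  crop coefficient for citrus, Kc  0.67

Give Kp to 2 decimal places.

ETc = Kc × Kp × Epan  ⇒  Kp = ETc / (Kc × Epan)
Kp = 3.57 / (0.67 × 6.5) = 3.57 / 4.355 = 0.8197

0.82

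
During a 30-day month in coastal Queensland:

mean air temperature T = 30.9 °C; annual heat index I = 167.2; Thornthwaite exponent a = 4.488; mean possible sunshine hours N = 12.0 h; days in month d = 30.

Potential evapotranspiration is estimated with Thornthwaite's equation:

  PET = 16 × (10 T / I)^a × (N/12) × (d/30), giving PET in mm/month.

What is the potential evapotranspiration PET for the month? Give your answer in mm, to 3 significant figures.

10T/I = 10 × 30.9 / 167.2 = 1.8481
(10T/I)^a = 1.8481^4.488 = 15.7421
Uncorrected PET = 16 × 15.7421 = 251.874 mm
Correction = (N/12)(d/30) = (12.0/12)(30/30) = 1.0000
PET = 251.874 × 1.0000 = 251.874 mm/month

252 mm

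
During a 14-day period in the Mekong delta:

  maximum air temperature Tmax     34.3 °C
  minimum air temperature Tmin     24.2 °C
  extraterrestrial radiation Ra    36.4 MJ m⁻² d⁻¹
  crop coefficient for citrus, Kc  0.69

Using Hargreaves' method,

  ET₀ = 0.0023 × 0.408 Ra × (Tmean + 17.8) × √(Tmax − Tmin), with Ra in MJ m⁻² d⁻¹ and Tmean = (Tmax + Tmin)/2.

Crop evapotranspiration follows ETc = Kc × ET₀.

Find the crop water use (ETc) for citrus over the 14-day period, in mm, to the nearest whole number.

49 mm

Tmean = (34.3 + 24.2)/2 = 29.25 °C
0.408 Ra = 0.408 × 36.4 = 14.8512 mm/d equivalent
ET₀ = 0.0023 × 14.8512 × (29.25 + 17.8) × √10.1 = 0.0023 × 14.8512 × 47.05 × 3.1780 = 5.1074 mm/d
ETc = Kc × ET₀ = 0.69 × 5.1074 = 3.5241 mm/d
Over 14 days: 3.5241 × 14 = 49.337 mm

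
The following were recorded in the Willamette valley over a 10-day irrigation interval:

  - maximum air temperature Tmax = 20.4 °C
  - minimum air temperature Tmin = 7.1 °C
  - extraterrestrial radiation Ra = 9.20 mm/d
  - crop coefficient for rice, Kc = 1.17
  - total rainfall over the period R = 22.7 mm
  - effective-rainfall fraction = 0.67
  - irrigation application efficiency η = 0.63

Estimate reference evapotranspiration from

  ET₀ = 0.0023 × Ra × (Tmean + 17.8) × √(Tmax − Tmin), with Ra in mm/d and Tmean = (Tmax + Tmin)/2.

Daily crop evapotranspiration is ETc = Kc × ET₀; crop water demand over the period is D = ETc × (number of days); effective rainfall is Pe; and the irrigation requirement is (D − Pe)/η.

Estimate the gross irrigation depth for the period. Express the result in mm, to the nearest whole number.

21 mm

Tmean = (20.4 + 7.1)/2 = 13.75 °C
ET₀ = 0.0023 × 9.20 × (13.75 + 17.8) × √13.3 = 0.0023 × 9.20 × 31.55 × 3.6469 = 2.4347 mm/d
ETc = Kc × ET₀ = 1.17 × 2.4347 = 2.8486 mm/d
Crop demand D = ETc × 10 d = 2.8486 × 10 = 28.486 mm
Pe = 0.67 × 22.7 = 15.209 mm
D − Pe = 28.486 − 15.209 = 13.277 mm
Gross irrigation = 13.277 / 0.63 = 21.075 mm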